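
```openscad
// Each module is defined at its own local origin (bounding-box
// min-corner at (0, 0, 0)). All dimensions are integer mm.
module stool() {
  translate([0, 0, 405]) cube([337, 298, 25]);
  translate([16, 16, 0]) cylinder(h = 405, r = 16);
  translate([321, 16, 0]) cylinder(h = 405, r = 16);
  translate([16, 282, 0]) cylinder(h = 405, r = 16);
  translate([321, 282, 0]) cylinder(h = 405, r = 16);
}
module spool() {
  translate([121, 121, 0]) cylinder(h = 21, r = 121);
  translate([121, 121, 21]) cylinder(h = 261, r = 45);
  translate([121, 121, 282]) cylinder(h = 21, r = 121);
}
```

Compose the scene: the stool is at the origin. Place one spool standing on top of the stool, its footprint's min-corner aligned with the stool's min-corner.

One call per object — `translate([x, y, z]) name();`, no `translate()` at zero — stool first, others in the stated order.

stool();
translate([0, 0, 430]) spool();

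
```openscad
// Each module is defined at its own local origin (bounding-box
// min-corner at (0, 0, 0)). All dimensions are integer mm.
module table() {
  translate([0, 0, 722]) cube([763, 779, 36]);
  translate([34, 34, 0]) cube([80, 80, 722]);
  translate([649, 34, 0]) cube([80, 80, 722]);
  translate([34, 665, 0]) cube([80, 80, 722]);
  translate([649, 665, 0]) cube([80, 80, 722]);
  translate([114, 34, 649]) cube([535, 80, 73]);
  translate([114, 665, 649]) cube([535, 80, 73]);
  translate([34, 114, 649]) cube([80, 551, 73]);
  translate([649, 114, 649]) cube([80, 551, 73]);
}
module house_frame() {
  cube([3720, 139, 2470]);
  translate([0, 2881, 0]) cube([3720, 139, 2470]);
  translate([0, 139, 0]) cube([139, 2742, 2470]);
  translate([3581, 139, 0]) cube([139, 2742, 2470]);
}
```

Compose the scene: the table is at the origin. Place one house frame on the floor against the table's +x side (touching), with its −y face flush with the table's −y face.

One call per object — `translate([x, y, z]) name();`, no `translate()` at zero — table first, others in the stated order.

table();
translate([763, 0, 0]) house_frame();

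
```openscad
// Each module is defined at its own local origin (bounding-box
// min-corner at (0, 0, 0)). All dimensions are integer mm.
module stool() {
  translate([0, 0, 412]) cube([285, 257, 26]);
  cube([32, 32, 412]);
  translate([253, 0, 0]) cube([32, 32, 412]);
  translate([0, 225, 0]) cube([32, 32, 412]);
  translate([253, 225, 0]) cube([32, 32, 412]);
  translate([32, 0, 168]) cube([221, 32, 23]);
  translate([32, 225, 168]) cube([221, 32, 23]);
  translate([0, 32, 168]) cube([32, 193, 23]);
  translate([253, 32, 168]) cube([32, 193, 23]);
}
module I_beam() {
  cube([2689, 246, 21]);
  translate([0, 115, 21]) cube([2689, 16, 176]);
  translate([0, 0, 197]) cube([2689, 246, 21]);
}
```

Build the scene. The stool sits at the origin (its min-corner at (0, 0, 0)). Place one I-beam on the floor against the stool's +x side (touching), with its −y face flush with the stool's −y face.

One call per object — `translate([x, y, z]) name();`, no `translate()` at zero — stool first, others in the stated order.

stool();
translate([285, 0, 0]) I_beam();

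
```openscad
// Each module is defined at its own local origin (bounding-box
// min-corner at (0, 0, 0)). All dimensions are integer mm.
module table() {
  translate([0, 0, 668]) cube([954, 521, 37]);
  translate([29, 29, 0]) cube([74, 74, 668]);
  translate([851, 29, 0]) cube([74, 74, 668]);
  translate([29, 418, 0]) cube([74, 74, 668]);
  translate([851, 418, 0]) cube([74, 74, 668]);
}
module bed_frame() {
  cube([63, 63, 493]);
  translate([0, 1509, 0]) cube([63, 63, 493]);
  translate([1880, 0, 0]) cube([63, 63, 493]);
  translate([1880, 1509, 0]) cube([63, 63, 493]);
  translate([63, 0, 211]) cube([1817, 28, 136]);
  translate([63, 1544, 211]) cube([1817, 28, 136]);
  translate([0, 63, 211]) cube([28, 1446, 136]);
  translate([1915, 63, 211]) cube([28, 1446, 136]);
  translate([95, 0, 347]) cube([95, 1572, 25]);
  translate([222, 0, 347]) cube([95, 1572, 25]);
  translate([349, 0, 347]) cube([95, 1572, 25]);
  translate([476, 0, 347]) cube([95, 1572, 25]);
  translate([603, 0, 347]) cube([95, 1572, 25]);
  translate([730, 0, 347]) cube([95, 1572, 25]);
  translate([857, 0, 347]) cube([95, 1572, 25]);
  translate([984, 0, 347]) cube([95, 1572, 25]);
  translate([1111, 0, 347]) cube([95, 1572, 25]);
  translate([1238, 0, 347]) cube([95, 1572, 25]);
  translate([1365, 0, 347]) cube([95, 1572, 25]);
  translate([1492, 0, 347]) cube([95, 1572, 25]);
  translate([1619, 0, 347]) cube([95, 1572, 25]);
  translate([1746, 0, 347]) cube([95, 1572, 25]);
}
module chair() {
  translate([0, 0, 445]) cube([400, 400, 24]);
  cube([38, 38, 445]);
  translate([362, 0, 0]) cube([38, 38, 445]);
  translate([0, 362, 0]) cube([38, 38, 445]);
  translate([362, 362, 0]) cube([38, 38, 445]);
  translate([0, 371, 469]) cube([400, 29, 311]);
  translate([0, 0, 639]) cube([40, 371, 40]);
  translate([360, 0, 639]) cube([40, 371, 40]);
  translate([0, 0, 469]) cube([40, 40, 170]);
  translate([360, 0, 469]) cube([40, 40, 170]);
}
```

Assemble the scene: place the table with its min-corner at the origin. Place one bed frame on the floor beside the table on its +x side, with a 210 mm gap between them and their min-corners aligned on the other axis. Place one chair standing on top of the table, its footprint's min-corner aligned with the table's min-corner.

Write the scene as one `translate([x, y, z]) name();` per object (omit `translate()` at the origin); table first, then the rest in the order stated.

table();
translate([1164, 0, 0]) bed_frame();
translate([0, 0, 705]) chair();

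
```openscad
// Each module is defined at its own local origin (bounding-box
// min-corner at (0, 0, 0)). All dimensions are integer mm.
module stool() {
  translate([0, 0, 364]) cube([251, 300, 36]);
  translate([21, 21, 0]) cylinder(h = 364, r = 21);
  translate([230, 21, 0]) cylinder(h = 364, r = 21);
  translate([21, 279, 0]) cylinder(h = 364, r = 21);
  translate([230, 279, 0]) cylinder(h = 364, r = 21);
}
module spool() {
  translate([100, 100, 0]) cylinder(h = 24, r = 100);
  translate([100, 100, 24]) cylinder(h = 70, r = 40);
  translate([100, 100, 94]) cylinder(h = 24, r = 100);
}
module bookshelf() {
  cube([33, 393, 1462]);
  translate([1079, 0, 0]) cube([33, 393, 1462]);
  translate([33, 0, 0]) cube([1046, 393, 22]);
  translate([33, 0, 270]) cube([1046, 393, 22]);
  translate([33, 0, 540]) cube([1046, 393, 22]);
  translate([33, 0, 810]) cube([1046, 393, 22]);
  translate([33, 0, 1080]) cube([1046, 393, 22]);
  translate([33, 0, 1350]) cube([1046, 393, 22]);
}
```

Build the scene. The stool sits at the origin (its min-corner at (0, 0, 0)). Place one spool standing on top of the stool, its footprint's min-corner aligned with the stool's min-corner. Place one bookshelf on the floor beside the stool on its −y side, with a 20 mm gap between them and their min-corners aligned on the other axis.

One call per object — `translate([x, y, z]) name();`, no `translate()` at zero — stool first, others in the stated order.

stool();
translate([0, 0, 400]) spool();
translate([0, -413, 0]) bookshelf();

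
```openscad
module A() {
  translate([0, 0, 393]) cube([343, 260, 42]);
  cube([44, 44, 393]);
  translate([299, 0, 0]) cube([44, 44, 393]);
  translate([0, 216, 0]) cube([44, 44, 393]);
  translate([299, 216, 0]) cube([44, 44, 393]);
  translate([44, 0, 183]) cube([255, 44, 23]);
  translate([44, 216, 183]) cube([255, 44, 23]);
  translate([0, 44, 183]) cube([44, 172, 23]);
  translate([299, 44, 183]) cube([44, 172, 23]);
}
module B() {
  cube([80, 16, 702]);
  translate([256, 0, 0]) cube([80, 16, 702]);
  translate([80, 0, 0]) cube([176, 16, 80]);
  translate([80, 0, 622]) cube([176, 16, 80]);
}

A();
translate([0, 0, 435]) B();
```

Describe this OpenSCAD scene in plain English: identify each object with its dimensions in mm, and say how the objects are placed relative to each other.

A is a simple wooden stool: a rectangular seat 343 mm (x) by 260 mm (y), 42 mm thick, top face at z = 435 mm, on four square legs, each 44×44 mm in cross-section. The legs rest on z = 0, each flush with a corner of the seat. Four stretchers, 44 mm wide and 23 mm tall, connect adjacent legs with their undersides at z = 183 mm, each running between the inner faces of the legs it joins and aligned with the legs' outer faces on the other axis.

B is a picture frame with a 176×542 mm rectangular opening (x by z) and a uniform 80 mm border on every side. Frame depth is 16 mm along y. It is built from two vertical stiles running the full outside height and two horizontal rails spanning the gap between the stiles.

The picture frame is on top of the stool.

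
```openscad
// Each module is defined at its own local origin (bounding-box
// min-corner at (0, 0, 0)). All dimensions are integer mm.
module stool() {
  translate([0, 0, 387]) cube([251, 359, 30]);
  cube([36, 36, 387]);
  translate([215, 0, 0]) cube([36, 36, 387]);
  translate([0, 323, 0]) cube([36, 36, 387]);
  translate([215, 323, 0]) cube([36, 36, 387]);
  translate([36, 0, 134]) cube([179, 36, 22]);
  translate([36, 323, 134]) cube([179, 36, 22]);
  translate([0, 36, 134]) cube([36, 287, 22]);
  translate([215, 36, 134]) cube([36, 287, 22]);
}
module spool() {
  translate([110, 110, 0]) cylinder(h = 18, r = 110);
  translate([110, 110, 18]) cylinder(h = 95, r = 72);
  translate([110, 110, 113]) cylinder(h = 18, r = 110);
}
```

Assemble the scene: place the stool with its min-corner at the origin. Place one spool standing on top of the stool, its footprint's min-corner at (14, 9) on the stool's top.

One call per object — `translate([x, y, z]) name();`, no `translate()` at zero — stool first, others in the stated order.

stool();
translate([14, 9, 417]) spool();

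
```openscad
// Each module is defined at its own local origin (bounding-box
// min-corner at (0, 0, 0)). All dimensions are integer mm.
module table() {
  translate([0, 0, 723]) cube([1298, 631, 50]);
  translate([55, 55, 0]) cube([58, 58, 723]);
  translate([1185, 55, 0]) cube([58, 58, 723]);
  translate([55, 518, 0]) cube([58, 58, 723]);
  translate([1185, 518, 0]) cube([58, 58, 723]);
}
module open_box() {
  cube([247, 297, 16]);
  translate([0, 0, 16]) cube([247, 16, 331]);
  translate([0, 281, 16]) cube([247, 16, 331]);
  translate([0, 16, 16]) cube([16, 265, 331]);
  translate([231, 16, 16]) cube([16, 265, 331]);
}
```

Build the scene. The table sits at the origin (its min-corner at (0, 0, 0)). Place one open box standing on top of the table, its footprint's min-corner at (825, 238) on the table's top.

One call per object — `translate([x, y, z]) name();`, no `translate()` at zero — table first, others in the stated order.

table();
translate([825, 238, 773]) open_box();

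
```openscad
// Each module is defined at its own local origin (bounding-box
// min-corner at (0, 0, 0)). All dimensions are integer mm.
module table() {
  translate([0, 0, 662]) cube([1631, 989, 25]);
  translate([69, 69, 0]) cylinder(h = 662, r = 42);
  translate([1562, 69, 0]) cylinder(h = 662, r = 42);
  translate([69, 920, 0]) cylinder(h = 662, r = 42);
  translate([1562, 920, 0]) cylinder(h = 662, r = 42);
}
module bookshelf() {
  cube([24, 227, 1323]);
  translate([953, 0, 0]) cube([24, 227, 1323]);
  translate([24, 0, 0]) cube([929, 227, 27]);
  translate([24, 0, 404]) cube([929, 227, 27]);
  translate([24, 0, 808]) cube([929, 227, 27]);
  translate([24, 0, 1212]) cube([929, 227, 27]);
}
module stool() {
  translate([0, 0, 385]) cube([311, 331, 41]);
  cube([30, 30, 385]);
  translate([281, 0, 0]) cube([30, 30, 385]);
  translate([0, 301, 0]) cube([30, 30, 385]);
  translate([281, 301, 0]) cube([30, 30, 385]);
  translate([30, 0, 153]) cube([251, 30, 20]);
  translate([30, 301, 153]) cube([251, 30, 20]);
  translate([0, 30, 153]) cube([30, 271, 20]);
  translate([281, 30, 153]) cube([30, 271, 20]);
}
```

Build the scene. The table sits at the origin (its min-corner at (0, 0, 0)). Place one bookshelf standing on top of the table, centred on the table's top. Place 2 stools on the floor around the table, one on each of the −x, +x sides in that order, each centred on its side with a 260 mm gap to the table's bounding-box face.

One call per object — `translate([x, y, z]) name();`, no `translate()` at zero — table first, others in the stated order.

table();
translate([327, 381, 687]) bookshelf();
translate([-571, 329, 0]) stool();
translate([1891, 329, 0]) stool();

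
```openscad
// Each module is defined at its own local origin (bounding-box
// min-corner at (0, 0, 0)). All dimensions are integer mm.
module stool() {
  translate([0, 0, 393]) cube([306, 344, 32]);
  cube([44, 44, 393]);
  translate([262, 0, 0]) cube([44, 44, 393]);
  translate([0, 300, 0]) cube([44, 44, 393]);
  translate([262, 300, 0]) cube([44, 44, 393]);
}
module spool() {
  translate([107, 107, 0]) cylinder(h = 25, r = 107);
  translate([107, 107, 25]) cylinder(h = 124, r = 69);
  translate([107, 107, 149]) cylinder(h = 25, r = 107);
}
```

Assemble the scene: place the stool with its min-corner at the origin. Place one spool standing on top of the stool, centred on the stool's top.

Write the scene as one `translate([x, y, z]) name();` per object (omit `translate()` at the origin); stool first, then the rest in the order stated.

stool();
translate([46, 65, 425]) spool();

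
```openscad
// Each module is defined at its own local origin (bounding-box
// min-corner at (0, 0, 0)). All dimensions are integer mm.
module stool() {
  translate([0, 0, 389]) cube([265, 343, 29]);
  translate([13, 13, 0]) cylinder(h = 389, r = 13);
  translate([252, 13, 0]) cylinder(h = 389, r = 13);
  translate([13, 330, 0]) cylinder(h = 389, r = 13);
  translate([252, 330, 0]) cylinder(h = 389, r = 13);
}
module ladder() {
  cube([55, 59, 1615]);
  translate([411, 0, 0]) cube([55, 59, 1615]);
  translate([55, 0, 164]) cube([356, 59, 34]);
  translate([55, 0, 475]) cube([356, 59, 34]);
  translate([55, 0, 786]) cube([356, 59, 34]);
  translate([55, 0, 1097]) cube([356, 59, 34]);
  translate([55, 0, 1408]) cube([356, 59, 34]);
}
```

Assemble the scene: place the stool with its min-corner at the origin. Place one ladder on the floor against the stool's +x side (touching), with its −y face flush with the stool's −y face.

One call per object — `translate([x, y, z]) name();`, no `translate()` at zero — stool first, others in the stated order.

stool();
translate([265, 0, 0]) ladder();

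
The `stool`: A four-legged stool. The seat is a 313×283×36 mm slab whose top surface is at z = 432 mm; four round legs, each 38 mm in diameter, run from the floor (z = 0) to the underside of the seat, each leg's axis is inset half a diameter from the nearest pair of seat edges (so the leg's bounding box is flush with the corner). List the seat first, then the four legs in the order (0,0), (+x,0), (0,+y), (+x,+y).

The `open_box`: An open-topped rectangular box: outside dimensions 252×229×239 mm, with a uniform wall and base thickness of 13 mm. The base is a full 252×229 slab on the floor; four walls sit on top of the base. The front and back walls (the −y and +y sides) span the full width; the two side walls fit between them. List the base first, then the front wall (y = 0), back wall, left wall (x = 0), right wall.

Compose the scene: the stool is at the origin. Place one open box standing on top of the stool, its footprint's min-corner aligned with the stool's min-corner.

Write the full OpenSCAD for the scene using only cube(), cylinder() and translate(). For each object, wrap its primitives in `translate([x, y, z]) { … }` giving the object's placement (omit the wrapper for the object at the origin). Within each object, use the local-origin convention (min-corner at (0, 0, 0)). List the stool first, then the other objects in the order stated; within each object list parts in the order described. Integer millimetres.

translate([0, 0, 396]) cube([313, 283, 36]);
translate([19, 19, 0]) cylinder(h = 396, r = 19);
translate([294, 19, 0]) cylinder(h = 396, r = 19);
translate([19, 264, 0]) cylinder(h = 396, r = 19);
translate([294, 264, 0]) cylinder(h = 396, r = 19);
translate([0, 0, 432]) {
  cube([252, 229, 13]);
  translate([0, 0, 13]) cube([252, 13, 226]);
  translate([0, 216, 13]) cube([252, 13, 226]);
  translate([0, 13, 13]) cube([13, 203, 226]);
  translate([239, 13, 13]) cube([13, 203, 226]);
}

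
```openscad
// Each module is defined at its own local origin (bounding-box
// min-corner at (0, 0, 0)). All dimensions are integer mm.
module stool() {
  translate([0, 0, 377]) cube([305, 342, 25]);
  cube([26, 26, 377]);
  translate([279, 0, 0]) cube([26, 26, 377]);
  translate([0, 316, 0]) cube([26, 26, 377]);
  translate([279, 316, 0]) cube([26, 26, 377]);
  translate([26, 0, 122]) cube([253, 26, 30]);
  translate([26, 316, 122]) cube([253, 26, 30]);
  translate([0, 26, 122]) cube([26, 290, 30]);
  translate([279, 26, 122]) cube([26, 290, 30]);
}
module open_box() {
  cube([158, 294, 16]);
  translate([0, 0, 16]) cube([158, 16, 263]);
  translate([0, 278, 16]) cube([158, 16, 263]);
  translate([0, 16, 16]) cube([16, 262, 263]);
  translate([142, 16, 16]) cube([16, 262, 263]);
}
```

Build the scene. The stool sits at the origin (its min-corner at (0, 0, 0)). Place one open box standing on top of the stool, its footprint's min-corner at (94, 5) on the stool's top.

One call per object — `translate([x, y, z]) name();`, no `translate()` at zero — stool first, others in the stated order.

stool();
translate([94, 5, 402]) open_box();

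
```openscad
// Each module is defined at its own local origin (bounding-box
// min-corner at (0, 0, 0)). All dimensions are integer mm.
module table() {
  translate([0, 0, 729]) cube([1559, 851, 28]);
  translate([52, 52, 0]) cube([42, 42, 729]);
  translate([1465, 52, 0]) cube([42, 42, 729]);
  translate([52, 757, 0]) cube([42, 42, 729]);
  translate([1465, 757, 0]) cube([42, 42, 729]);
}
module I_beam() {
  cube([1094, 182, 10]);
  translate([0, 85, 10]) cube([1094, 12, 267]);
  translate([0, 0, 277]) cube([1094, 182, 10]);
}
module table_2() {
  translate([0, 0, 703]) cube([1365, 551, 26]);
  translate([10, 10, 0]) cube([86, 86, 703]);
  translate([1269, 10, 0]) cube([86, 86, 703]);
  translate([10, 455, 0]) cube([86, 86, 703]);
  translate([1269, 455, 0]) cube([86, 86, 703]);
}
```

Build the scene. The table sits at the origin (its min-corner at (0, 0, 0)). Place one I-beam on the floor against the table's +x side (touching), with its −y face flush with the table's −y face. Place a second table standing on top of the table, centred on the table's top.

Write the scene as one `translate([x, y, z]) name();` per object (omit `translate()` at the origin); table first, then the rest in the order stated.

table();
translate([1559, 0, 0]) I_beam();
translate([97, 150, 757]) table_2();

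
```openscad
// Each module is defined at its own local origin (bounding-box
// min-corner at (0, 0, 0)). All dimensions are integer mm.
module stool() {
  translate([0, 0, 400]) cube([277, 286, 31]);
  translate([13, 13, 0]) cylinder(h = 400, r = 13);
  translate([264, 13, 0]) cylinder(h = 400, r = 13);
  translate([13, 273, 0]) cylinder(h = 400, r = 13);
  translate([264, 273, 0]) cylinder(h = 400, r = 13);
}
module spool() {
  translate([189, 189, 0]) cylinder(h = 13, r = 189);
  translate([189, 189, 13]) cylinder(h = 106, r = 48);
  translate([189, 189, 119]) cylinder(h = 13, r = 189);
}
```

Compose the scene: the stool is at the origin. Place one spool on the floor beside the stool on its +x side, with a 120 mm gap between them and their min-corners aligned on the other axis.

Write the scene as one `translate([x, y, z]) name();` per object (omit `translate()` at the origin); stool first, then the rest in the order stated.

stool();
translate([397, 0, 0]) spool();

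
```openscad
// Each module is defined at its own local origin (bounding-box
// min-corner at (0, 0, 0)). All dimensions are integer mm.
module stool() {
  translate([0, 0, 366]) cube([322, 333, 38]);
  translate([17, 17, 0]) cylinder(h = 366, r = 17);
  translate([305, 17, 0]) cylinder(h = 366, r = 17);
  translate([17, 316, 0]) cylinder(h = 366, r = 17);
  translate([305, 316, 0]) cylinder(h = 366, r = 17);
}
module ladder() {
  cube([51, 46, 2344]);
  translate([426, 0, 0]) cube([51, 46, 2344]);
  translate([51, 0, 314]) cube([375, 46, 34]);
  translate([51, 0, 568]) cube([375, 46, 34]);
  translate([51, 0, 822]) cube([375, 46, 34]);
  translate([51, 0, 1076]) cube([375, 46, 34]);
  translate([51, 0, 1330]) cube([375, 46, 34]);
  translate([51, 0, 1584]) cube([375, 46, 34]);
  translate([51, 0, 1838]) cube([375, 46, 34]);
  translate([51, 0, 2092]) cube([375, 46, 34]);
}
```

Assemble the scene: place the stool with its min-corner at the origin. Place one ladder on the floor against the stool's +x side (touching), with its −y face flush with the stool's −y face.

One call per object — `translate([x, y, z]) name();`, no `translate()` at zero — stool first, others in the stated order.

stool();
translate([322, 0, 0]) ladder();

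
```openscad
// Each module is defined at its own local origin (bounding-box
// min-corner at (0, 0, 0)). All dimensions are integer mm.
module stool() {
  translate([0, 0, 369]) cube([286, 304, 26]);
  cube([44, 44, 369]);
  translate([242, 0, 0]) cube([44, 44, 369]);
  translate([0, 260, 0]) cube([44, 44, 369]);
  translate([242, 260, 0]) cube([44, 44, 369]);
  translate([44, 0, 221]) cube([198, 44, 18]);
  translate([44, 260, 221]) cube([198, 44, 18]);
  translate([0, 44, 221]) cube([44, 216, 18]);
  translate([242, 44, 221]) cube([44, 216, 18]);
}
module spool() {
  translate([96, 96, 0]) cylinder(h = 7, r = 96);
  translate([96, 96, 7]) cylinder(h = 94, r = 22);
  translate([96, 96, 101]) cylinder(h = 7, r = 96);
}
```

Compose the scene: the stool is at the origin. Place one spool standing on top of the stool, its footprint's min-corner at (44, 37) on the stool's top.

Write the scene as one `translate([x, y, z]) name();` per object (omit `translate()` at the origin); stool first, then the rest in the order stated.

stool();
translate([44, 37, 395]) spool();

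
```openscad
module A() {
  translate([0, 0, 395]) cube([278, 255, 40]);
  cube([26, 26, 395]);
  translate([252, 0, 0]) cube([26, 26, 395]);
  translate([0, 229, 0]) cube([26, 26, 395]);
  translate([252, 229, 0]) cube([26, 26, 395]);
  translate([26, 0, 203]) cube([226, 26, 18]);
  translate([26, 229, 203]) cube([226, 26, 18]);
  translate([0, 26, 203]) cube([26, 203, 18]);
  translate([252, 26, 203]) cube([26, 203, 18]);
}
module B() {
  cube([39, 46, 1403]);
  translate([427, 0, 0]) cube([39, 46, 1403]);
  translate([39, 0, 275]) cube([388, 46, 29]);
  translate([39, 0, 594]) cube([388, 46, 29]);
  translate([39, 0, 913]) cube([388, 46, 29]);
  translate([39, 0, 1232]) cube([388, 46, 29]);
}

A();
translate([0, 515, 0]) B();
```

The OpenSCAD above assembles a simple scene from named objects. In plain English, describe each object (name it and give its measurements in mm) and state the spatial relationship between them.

A is a simple wooden stool: a rectangular seat 278 mm (x) by 255 mm (y), 40 mm thick, top face at z = 435 mm, on four square legs, each 26×26 mm in cross-section. The legs rest on z = 0, each flush with a corner of the seat. Four stretchers, 26 mm wide and 18 mm tall, connect adjacent legs with their undersides at z = 203 mm, each running between the inner faces of the legs it joins and aligned with the legs' outer faces on the other axis.

B is a wooden ladder with two side rails of 39×46 mm section and 1403 mm height, set 466 mm apart overall. Between them run 4 rectangular rungs (46 mm deep, 29 mm thick), front faces flush with the rails' −y face. The bottom of the first rung is 275 mm above the floor and each subsequent rung is 319 mm higher than the one below.

The ladder is on the floor beside the stool on its +y side.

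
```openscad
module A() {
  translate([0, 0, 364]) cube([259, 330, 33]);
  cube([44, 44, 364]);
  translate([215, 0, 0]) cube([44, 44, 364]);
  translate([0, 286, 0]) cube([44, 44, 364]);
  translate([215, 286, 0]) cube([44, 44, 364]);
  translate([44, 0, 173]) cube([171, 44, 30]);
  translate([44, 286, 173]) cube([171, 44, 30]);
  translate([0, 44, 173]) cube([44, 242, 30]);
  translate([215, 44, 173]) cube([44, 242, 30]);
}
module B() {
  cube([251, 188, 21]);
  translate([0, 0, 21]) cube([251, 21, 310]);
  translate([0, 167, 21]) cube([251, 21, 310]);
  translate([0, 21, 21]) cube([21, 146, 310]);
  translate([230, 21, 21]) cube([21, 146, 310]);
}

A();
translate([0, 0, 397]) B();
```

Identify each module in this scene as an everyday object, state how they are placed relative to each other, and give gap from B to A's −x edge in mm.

The open box's min-x is at 0; the stool's min-x is 0; gap = 0 mm.

A is a stool. B is an open box. The open box is on top of the stool. The gap from the open box to the stool's −x edge is 0 mm.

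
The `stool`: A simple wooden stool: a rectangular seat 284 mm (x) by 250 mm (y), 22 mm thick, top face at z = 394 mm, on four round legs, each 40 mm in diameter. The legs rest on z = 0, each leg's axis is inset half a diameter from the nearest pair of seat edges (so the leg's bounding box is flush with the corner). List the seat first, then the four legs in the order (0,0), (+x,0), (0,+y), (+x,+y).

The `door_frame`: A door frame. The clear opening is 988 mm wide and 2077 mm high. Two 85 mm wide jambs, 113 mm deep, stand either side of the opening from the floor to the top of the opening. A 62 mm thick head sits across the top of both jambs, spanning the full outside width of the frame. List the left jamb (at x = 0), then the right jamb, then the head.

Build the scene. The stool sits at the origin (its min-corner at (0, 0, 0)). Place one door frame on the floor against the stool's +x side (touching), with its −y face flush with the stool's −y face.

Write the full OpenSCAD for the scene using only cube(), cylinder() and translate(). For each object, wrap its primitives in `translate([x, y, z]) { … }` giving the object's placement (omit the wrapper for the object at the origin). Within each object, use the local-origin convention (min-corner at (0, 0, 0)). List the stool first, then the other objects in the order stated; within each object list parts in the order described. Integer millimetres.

translate([0, 0, 372]) cube([284, 250, 22]);
translate([20, 20, 0]) cylinder(h = 372, r = 20);
translate([264, 20, 0]) cylinder(h = 372, r = 20);
translate([20, 230, 0]) cylinder(h = 372, r = 20);
translate([264, 230, 0]) cylinder(h = 372, r = 20);
translate([284, 0, 0]) {
  cube([85, 113, 2077]);
  translate([1073, 0, 0]) cube([85, 113, 2077]);
  translate([0, 0, 2077]) cube([1158, 113, 62]);
}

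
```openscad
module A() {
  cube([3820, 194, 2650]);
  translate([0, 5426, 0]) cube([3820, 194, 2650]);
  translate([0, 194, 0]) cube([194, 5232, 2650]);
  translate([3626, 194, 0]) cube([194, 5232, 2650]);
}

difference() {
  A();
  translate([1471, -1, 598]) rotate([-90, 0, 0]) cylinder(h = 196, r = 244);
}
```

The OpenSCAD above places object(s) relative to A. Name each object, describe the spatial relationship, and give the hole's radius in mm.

A is a house frame. The house frame has a circular hole through its front wall. The hole's radius is 244 mm.

The subtracted cylinder has r = 244 mm.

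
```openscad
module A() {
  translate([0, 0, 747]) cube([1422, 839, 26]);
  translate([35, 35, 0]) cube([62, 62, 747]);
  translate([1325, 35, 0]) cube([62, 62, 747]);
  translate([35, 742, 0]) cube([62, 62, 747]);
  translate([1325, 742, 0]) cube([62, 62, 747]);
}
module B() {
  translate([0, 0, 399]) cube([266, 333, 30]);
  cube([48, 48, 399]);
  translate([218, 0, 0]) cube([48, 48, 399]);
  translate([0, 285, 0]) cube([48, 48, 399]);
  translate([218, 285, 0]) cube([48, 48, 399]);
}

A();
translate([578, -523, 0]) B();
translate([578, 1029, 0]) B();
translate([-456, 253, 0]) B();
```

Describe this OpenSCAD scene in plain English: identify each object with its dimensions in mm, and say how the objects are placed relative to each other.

A is a table: top 1422 mm (x) × 839 mm (y), 26 mm thick, upper face at z = 773 mm, on four 62×62 mm square legs, each inset 35 mm from the nearest pair of top edges, running from z = 0 to the bottom of the top.

B is a four-legged stool. The seat is a 266×333×30 mm slab whose top surface is at z = 429 mm; four square legs, each 48×48 mm in cross-section, run from the floor (z = 0) to the underside of the seat, each flush with a corner of the seat.

Three stools sit around the table at the −y, +y, −x sides.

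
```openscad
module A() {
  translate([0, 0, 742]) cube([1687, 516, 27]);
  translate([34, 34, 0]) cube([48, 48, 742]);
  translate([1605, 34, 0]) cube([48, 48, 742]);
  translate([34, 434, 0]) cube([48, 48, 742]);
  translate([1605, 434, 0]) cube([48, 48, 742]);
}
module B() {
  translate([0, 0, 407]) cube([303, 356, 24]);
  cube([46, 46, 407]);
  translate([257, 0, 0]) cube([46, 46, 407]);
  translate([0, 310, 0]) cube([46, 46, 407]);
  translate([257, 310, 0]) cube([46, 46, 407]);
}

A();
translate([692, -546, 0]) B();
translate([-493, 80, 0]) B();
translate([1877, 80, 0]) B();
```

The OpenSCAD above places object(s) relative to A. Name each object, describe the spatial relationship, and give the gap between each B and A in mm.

Each stool's nearest face is 190 mm from the table's bounding box.

A is a table. B is a stool. Three stools sit around the table at the −y, −x, +x sides. The gap between each stool and the table is 190 mm.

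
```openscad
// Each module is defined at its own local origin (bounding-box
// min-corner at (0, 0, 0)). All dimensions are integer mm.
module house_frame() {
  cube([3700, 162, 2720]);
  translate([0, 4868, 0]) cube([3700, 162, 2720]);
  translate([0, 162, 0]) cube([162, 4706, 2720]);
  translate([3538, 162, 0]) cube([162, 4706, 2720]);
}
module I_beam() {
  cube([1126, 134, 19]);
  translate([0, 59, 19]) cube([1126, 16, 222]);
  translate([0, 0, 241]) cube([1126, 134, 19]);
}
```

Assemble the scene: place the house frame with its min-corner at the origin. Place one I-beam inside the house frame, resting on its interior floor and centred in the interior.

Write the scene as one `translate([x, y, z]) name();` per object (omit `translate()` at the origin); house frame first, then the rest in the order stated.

house_frame();
translate([1287, 2448, 0]) I_beam();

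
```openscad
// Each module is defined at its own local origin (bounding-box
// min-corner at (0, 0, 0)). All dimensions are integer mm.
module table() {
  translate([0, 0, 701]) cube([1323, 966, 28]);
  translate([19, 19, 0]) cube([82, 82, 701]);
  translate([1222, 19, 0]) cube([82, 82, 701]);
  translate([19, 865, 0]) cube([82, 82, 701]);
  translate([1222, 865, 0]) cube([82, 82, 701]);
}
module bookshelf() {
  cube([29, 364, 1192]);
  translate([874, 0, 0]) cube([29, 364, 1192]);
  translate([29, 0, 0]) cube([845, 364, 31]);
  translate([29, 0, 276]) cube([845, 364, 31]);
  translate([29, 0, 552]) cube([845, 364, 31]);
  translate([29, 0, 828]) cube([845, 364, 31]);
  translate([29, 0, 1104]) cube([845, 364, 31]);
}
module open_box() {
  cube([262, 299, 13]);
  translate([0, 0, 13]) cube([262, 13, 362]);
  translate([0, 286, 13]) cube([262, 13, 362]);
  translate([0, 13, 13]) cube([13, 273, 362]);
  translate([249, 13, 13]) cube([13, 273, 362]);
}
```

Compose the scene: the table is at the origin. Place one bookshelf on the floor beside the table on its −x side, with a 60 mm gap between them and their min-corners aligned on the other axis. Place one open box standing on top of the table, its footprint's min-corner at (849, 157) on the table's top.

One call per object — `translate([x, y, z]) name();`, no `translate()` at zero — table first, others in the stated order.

table();
translate([-963, 0, 0]) bookshelf();
translate([849, 157, 729]) open_box();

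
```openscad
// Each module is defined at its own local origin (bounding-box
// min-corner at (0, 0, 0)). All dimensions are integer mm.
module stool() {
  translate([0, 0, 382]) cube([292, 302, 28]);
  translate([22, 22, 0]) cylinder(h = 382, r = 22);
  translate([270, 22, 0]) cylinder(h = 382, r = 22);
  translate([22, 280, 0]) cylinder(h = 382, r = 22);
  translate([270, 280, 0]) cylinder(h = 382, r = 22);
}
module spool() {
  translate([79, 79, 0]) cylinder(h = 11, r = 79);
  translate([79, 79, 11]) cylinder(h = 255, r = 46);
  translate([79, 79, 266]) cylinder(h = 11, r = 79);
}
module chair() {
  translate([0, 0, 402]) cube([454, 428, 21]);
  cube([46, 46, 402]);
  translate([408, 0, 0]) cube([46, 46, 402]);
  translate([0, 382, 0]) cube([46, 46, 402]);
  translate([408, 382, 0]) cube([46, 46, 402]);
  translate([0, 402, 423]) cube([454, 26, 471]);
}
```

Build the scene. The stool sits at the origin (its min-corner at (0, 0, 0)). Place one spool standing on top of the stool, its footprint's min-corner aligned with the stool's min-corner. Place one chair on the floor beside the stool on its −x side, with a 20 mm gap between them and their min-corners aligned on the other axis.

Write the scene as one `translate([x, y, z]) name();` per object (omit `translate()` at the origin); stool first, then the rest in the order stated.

stool();
translate([0, 0, 410]) spool();
translate([-474, 0, 0]) chair();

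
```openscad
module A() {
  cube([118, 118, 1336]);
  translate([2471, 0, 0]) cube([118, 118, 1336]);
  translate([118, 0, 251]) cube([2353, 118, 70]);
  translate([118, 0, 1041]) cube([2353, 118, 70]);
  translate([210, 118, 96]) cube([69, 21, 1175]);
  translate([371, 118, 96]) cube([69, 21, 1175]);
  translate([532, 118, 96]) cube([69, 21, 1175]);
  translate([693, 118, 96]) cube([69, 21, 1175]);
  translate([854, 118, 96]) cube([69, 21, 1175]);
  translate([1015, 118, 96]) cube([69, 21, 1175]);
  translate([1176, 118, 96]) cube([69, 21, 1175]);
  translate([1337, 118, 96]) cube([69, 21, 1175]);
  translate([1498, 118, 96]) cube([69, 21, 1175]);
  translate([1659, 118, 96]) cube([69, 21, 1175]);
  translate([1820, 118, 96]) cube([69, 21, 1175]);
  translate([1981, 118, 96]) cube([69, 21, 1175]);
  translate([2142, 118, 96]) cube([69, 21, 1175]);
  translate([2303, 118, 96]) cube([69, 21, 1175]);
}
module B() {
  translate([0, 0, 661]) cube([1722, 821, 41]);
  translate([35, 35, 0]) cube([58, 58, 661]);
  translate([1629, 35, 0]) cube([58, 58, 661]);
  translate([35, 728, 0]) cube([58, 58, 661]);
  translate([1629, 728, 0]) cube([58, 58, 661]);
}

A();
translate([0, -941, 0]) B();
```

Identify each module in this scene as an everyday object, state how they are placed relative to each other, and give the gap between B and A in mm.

A is a fence section. B is a table. The table is on the floor beside the fence section on its −y side. The gap between the table and the fence section is 120 mm.

The table's nearest face is 120 mm from the fence section's −y face.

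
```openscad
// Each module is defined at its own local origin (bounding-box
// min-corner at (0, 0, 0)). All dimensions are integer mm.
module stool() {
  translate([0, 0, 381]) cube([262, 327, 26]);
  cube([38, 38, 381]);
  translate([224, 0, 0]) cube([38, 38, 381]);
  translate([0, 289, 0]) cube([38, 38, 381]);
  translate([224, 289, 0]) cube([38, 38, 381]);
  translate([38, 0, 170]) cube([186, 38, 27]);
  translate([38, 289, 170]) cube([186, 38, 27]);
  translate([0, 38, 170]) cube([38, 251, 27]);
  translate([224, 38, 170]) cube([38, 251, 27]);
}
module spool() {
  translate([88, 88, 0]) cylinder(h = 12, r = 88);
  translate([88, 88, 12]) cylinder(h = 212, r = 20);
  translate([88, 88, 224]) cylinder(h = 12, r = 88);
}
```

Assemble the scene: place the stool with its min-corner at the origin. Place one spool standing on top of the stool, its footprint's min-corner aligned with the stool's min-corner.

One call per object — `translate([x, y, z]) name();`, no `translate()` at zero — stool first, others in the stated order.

stool();
translate([0, 0, 407]) spool();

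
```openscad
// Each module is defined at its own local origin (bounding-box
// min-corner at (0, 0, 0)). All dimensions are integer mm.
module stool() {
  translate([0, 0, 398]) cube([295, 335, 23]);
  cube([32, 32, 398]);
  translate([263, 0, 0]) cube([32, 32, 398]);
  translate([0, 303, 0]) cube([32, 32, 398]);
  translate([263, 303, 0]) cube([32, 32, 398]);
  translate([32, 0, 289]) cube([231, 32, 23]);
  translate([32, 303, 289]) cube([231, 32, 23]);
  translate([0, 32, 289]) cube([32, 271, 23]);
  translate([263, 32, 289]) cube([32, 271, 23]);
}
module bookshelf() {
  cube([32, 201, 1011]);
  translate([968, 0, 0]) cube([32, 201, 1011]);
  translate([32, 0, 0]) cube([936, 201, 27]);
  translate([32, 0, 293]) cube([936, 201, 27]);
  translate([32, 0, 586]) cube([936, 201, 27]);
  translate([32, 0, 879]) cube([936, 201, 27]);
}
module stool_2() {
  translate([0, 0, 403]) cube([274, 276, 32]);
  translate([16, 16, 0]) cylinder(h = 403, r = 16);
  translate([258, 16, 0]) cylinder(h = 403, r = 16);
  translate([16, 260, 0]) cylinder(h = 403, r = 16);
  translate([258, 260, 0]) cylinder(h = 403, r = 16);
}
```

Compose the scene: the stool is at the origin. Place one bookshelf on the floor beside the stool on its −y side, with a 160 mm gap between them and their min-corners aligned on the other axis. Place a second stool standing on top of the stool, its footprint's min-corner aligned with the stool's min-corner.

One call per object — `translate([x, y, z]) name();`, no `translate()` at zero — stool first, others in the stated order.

stool();
translate([0, -361, 0]) bookshelf();
translate([0, 0, 421]) stool_2();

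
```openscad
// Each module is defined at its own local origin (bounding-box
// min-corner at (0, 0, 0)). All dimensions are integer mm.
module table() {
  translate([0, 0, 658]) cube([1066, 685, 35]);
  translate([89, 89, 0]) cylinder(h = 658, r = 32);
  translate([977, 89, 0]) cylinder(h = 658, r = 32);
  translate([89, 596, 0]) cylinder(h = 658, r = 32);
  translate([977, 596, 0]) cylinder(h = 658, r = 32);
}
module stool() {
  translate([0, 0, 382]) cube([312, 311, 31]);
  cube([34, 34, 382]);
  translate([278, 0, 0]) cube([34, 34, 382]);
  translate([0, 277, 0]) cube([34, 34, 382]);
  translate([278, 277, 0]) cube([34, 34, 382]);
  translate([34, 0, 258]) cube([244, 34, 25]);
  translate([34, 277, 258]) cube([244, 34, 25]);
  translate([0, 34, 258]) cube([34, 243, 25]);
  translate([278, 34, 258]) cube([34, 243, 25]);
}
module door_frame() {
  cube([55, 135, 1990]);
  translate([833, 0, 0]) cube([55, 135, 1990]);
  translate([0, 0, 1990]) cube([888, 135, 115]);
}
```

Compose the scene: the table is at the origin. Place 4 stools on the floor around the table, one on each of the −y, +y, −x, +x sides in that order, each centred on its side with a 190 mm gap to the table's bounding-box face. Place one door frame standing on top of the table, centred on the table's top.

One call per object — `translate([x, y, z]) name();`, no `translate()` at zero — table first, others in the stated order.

table();
translate([377, -501, 0]) stool();
translate([377, 875, 0]) stool();
translate([-502, 187, 0]) stool();
translate([1256, 187, 0]) stool();
translate([89, 275, 693]) door_frame();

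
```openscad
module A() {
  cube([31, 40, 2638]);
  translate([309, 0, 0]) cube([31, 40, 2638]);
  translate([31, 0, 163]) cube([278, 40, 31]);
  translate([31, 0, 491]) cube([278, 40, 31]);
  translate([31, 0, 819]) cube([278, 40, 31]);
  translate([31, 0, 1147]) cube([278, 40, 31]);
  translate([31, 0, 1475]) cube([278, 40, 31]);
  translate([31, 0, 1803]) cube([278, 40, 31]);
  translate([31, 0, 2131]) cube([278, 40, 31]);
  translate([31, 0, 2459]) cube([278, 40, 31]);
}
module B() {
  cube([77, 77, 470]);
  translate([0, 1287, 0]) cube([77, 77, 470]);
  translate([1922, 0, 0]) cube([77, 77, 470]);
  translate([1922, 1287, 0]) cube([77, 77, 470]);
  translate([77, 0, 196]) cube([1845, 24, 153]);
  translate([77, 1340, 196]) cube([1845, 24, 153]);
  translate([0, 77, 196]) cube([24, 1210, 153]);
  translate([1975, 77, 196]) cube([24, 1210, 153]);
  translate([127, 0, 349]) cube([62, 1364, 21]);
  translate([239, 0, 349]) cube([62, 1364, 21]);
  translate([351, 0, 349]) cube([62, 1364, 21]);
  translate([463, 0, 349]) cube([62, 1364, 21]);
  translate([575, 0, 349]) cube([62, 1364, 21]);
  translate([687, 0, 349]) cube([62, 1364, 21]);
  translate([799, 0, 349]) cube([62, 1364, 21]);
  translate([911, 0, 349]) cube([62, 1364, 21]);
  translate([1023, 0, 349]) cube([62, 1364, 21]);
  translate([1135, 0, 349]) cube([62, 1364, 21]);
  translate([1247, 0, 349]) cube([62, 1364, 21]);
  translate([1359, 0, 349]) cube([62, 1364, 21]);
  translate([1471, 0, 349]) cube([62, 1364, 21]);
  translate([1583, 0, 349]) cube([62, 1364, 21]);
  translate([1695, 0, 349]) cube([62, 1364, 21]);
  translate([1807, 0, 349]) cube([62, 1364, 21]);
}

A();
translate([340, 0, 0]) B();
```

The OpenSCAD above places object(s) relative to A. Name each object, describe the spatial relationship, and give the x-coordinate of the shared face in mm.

A is a ladder. B is a bed frame. The bed frame is against the ladder's +x side, with their −y faces flush. The x-coordinate of the shared face is 340 mm.

The ladder's +x face and the bed frame's −x face are both at x = 340 mm.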